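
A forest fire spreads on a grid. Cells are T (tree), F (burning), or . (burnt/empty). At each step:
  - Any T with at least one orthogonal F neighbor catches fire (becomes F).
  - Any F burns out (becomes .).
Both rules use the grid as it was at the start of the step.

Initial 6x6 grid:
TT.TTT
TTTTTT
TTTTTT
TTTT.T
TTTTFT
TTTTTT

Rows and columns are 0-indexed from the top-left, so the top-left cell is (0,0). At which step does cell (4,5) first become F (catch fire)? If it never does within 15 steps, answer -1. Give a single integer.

Step 1: cell (4,5)='F' (+3 fires, +1 burnt)
  -> target ignites at step 1
Step 2: cell (4,5)='.' (+5 fires, +3 burnt)
Step 3: cell (4,5)='.' (+5 fires, +5 burnt)
Step 4: cell (4,5)='.' (+7 fires, +5 burnt)
Step 5: cell (4,5)='.' (+7 fires, +7 burnt)
Step 6: cell (4,5)='.' (+3 fires, +7 burnt)
Step 7: cell (4,5)='.' (+2 fires, +3 burnt)
Step 8: cell (4,5)='.' (+1 fires, +2 burnt)
Step 9: cell (4,5)='.' (+0 fires, +1 burnt)
  fire out at step 9

1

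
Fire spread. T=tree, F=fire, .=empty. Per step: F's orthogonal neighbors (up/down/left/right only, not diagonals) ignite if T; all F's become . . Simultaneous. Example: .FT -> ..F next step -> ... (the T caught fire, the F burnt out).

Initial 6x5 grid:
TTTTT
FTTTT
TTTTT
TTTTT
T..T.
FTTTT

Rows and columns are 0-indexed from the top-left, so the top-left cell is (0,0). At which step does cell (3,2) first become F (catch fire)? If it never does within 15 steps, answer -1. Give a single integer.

Step 1: cell (3,2)='T' (+5 fires, +2 burnt)
Step 2: cell (3,2)='T' (+5 fires, +5 burnt)
Step 3: cell (3,2)='T' (+5 fires, +5 burnt)
Step 4: cell (3,2)='F' (+6 fires, +5 burnt)
  -> target ignites at step 4
Step 5: cell (3,2)='.' (+3 fires, +6 burnt)
Step 6: cell (3,2)='.' (+1 fires, +3 burnt)
Step 7: cell (3,2)='.' (+0 fires, +1 burnt)
  fire out at step 7

4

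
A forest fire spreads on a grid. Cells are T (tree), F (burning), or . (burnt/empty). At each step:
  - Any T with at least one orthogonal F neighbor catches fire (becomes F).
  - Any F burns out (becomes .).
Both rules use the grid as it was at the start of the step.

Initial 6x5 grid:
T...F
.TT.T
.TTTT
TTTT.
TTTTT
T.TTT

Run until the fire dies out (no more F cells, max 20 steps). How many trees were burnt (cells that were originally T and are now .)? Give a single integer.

Answer: 20

Derivation:
Step 1: +1 fires, +1 burnt (F count now 1)
Step 2: +1 fires, +1 burnt (F count now 1)
Step 3: +1 fires, +1 burnt (F count now 1)
Step 4: +2 fires, +1 burnt (F count now 2)
Step 5: +4 fires, +2 burnt (F count now 4)
Step 6: +5 fires, +4 burnt (F count now 5)
Step 7: +4 fires, +5 burnt (F count now 4)
Step 8: +1 fires, +4 burnt (F count now 1)
Step 9: +1 fires, +1 burnt (F count now 1)
Step 10: +0 fires, +1 burnt (F count now 0)
Fire out after step 10
Initially T: 21, now '.': 29
Total burnt (originally-T cells now '.'): 20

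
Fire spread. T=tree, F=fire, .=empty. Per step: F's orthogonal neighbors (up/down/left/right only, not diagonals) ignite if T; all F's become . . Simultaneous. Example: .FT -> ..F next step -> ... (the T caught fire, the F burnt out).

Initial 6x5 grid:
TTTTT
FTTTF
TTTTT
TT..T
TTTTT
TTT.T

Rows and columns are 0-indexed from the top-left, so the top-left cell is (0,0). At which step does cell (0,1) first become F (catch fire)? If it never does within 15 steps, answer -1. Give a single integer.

Step 1: cell (0,1)='T' (+6 fires, +2 burnt)
Step 2: cell (0,1)='F' (+7 fires, +6 burnt)
  -> target ignites at step 2
Step 3: cell (0,1)='.' (+5 fires, +7 burnt)
Step 4: cell (0,1)='.' (+4 fires, +5 burnt)
Step 5: cell (0,1)='.' (+2 fires, +4 burnt)
Step 6: cell (0,1)='.' (+1 fires, +2 burnt)
Step 7: cell (0,1)='.' (+0 fires, +1 burnt)
  fire out at step 7

2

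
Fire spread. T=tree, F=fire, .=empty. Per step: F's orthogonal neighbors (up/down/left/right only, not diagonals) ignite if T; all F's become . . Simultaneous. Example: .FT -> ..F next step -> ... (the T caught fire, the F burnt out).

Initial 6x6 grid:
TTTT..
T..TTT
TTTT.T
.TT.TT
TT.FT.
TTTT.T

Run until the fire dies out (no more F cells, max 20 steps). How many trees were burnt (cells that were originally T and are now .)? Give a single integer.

Answer: 24

Derivation:
Step 1: +2 fires, +1 burnt (F count now 2)
Step 2: +2 fires, +2 burnt (F count now 2)
Step 3: +2 fires, +2 burnt (F count now 2)
Step 4: +3 fires, +2 burnt (F count now 3)
Step 5: +3 fires, +3 burnt (F count now 3)
Step 6: +3 fires, +3 burnt (F count now 3)
Step 7: +3 fires, +3 burnt (F count now 3)
Step 8: +3 fires, +3 burnt (F count now 3)
Step 9: +2 fires, +3 burnt (F count now 2)
Step 10: +1 fires, +2 burnt (F count now 1)
Step 11: +0 fires, +1 burnt (F count now 0)
Fire out after step 11
Initially T: 25, now '.': 35
Total burnt (originally-T cells now '.'): 24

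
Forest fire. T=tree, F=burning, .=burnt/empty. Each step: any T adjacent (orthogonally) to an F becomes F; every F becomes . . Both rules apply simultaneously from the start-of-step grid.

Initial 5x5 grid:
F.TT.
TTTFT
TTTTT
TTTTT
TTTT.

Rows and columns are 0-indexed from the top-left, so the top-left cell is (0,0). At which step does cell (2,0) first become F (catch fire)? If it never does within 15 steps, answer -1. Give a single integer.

Step 1: cell (2,0)='T' (+5 fires, +2 burnt)
Step 2: cell (2,0)='F' (+6 fires, +5 burnt)
  -> target ignites at step 2
Step 3: cell (2,0)='.' (+5 fires, +6 burnt)
Step 4: cell (2,0)='.' (+3 fires, +5 burnt)
Step 5: cell (2,0)='.' (+1 fires, +3 burnt)
Step 6: cell (2,0)='.' (+0 fires, +1 burnt)
  fire out at step 6

2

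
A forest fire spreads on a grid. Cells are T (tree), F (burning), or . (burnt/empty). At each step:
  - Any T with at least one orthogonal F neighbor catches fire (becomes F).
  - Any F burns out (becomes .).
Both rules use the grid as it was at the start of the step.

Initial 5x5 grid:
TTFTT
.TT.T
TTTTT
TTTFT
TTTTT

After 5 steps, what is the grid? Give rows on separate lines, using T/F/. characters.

Step 1: 7 trees catch fire, 2 burn out
  TF.FT
  .TF.T
  TTTFT
  TTF.F
  TTTFT
Step 2: 8 trees catch fire, 7 burn out
  F...F
  .F..T
  TTF.F
  TF...
  TTF.F
Step 3: 4 trees catch fire, 8 burn out
  .....
  ....F
  TF...
  F....
  TF...
Step 4: 2 trees catch fire, 4 burn out
  .....
  .....
  F....
  .....
  F....
Step 5: 0 trees catch fire, 2 burn out
  .....
  .....
  .....
  .....
  .....

.....
.....
.....
.....
.....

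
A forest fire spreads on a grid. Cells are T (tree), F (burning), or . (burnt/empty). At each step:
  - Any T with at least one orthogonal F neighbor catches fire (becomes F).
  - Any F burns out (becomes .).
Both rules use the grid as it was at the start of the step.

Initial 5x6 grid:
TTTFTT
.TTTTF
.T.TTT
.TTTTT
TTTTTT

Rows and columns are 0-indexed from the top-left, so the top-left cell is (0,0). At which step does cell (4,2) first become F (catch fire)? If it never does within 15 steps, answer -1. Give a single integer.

Step 1: cell (4,2)='T' (+6 fires, +2 burnt)
Step 2: cell (4,2)='T' (+5 fires, +6 burnt)
Step 3: cell (4,2)='T' (+5 fires, +5 burnt)
Step 4: cell (4,2)='T' (+4 fires, +5 burnt)
Step 5: cell (4,2)='F' (+2 fires, +4 burnt)
  -> target ignites at step 5
Step 6: cell (4,2)='.' (+1 fires, +2 burnt)
Step 7: cell (4,2)='.' (+1 fires, +1 burnt)
Step 8: cell (4,2)='.' (+0 fires, +1 burnt)
  fire out at step 8

5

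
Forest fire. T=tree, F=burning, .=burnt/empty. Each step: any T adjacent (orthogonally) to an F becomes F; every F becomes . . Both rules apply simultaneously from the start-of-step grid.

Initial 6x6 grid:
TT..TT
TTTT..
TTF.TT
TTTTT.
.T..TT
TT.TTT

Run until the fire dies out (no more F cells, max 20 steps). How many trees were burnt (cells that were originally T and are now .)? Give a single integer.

Answer: 23

Derivation:
Step 1: +3 fires, +1 burnt (F count now 3)
Step 2: +5 fires, +3 burnt (F count now 5)
Step 3: +5 fires, +5 burnt (F count now 5)
Step 4: +4 fires, +5 burnt (F count now 4)
Step 5: +4 fires, +4 burnt (F count now 4)
Step 6: +2 fires, +4 burnt (F count now 2)
Step 7: +0 fires, +2 burnt (F count now 0)
Fire out after step 7
Initially T: 25, now '.': 34
Total burnt (originally-T cells now '.'): 23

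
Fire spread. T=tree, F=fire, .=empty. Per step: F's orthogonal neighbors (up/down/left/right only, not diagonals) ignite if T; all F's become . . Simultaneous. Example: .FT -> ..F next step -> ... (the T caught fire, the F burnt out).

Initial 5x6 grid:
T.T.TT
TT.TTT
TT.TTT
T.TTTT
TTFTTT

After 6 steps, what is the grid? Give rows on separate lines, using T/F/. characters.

Step 1: 3 trees catch fire, 1 burn out
  T.T.TT
  TT.TTT
  TT.TTT
  T.FTTT
  TF.FTT
Step 2: 3 trees catch fire, 3 burn out
  T.T.TT
  TT.TTT
  TT.TTT
  T..FTT
  F...FT
Step 3: 4 trees catch fire, 3 burn out
  T.T.TT
  TT.TTT
  TT.FTT
  F...FT
  .....F
Step 4: 4 trees catch fire, 4 burn out
  T.T.TT
  TT.FTT
  FT..FT
  .....F
  ......
Step 5: 4 trees catch fire, 4 burn out
  T.T.TT
  FT..FT
  .F...F
  ......
  ......
Step 6: 4 trees catch fire, 4 burn out
  F.T.FT
  .F...F
  ......
  ......
  ......

F.T.FT
.F...F
......
......
......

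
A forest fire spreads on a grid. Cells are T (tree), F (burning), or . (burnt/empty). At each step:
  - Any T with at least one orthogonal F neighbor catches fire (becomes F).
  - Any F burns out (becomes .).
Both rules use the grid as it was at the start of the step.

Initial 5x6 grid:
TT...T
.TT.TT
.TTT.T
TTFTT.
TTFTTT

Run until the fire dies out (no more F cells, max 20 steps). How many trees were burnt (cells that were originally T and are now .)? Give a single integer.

Step 1: +5 fires, +2 burnt (F count now 5)
Step 2: +7 fires, +5 burnt (F count now 7)
Step 3: +2 fires, +7 burnt (F count now 2)
Step 4: +1 fires, +2 burnt (F count now 1)
Step 5: +1 fires, +1 burnt (F count now 1)
Step 6: +0 fires, +1 burnt (F count now 0)
Fire out after step 6
Initially T: 20, now '.': 26
Total burnt (originally-T cells now '.'): 16

Answer: 16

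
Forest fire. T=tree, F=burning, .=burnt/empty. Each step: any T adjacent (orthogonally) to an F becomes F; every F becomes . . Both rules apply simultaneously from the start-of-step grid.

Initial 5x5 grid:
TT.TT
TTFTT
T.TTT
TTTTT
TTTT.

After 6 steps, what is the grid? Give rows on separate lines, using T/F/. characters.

Step 1: 3 trees catch fire, 1 burn out
  TT.TT
  TF.FT
  T.FTT
  TTTTT
  TTTT.
Step 2: 6 trees catch fire, 3 burn out
  TF.FT
  F...F
  T..FT
  TTFTT
  TTTT.
Step 3: 7 trees catch fire, 6 burn out
  F...F
  .....
  F...F
  TF.FT
  TTFT.
Step 4: 4 trees catch fire, 7 burn out
  .....
  .....
  .....
  F...F
  TF.F.
Step 5: 1 trees catch fire, 4 burn out
  .....
  .....
  .....
  .....
  F....
Step 6: 0 trees catch fire, 1 burn out
  .....
  .....
  .....
  .....
  .....

.....
.....
.....
.....
.....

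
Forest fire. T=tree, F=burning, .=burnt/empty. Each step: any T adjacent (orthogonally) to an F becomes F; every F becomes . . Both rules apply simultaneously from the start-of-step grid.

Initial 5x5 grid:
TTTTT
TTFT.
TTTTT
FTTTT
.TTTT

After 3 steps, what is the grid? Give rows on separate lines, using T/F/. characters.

Step 1: 6 trees catch fire, 2 burn out
  TTFTT
  TF.F.
  FTFTT
  .FTTT
  .TTTT
Step 2: 7 trees catch fire, 6 burn out
  TF.FT
  F....
  .F.FT
  ..FTT
  .FTTT
Step 3: 5 trees catch fire, 7 burn out
  F...F
  .....
  ....F
  ...FT
  ..FTT

F...F
.....
....F
...FT
..FTT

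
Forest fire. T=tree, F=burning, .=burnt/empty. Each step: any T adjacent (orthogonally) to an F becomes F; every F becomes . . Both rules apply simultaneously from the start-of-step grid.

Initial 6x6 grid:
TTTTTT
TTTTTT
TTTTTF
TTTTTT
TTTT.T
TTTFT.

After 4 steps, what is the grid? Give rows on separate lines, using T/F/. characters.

Step 1: 6 trees catch fire, 2 burn out
  TTTTTT
  TTTTTF
  TTTTF.
  TTTTTF
  TTTF.T
  TTF.F.
Step 2: 8 trees catch fire, 6 burn out
  TTTTTF
  TTTTF.
  TTTF..
  TTTFF.
  TTF..F
  TF....
Step 3: 6 trees catch fire, 8 burn out
  TTTTF.
  TTTF..
  TTF...
  TTF...
  TF....
  F.....
Step 4: 5 trees catch fire, 6 burn out
  TTTF..
  TTF...
  TF....
  TF....
  F.....
  ......

TTTF..
TTF...
TF....
TF....
F.....
......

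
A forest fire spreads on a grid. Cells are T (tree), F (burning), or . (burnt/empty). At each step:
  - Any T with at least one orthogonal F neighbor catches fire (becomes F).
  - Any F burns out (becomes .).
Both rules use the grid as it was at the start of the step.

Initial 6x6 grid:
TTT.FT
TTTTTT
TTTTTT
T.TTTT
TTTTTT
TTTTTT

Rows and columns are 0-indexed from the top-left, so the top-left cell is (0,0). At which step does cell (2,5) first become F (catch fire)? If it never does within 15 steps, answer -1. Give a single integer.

Step 1: cell (2,5)='T' (+2 fires, +1 burnt)
Step 2: cell (2,5)='T' (+3 fires, +2 burnt)
Step 3: cell (2,5)='F' (+4 fires, +3 burnt)
  -> target ignites at step 3
Step 4: cell (2,5)='.' (+6 fires, +4 burnt)
Step 5: cell (2,5)='.' (+7 fires, +6 burnt)
Step 6: cell (2,5)='.' (+5 fires, +7 burnt)
Step 7: cell (2,5)='.' (+3 fires, +5 burnt)
Step 8: cell (2,5)='.' (+2 fires, +3 burnt)
Step 9: cell (2,5)='.' (+1 fires, +2 burnt)
Step 10: cell (2,5)='.' (+0 fires, +1 burnt)
  fire out at step 10

3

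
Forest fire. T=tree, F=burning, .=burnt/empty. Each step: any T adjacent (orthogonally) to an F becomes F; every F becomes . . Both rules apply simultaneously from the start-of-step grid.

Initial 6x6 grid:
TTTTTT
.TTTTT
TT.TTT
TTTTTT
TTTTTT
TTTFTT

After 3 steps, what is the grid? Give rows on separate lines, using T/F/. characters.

Step 1: 3 trees catch fire, 1 burn out
  TTTTTT
  .TTTTT
  TT.TTT
  TTTTTT
  TTTFTT
  TTF.FT
Step 2: 5 trees catch fire, 3 burn out
  TTTTTT
  .TTTTT
  TT.TTT
  TTTFTT
  TTF.FT
  TF...F
Step 3: 6 trees catch fire, 5 burn out
  TTTTTT
  .TTTTT
  TT.FTT
  TTF.FT
  TF...F
  F.....

TTTTTT
.TTTTT
TT.FTT
TTF.FT
TF...F
F.....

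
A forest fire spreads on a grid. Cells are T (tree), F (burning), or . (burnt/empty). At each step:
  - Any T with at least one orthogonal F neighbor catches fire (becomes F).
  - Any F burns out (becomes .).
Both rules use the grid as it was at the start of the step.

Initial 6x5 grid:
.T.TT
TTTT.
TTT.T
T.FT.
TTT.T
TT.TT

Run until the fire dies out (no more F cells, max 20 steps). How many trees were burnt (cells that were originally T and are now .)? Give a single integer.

Answer: 17

Derivation:
Step 1: +3 fires, +1 burnt (F count now 3)
Step 2: +3 fires, +3 burnt (F count now 3)
Step 3: +5 fires, +3 burnt (F count now 5)
Step 4: +5 fires, +5 burnt (F count now 5)
Step 5: +1 fires, +5 burnt (F count now 1)
Step 6: +0 fires, +1 burnt (F count now 0)
Fire out after step 6
Initially T: 21, now '.': 26
Total burnt (originally-T cells now '.'): 17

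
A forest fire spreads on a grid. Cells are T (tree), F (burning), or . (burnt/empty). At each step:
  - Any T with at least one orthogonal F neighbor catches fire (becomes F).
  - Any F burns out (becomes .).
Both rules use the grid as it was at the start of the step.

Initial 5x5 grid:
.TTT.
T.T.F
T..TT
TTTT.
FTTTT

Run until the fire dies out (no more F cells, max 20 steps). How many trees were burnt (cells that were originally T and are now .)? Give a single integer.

Answer: 12

Derivation:
Step 1: +3 fires, +2 burnt (F count now 3)
Step 2: +4 fires, +3 burnt (F count now 4)
Step 3: +4 fires, +4 burnt (F count now 4)
Step 4: +1 fires, +4 burnt (F count now 1)
Step 5: +0 fires, +1 burnt (F count now 0)
Fire out after step 5
Initially T: 16, now '.': 21
Total burnt (originally-T cells now '.'): 12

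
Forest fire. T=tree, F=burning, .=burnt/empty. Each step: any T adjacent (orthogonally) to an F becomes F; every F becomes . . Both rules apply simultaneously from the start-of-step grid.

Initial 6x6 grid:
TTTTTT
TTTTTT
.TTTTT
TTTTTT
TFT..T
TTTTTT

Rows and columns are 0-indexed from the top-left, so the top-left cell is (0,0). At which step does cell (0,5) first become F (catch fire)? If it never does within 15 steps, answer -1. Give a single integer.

Step 1: cell (0,5)='T' (+4 fires, +1 burnt)
Step 2: cell (0,5)='T' (+5 fires, +4 burnt)
Step 3: cell (0,5)='T' (+4 fires, +5 burnt)
Step 4: cell (0,5)='T' (+6 fires, +4 burnt)
Step 5: cell (0,5)='T' (+6 fires, +6 burnt)
Step 6: cell (0,5)='T' (+4 fires, +6 burnt)
Step 7: cell (0,5)='T' (+2 fires, +4 burnt)
Step 8: cell (0,5)='F' (+1 fires, +2 burnt)
  -> target ignites at step 8
Step 9: cell (0,5)='.' (+0 fires, +1 burnt)
  fire out at step 9

8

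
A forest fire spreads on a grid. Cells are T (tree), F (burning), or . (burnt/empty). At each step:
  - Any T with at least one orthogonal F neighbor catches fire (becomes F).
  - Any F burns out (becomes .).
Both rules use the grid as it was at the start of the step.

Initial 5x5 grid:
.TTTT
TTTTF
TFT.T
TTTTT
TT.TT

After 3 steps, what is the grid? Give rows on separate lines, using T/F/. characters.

Step 1: 7 trees catch fire, 2 burn out
  .TTTF
  TFTF.
  F.F.F
  TFTTT
  TT.TT
Step 2: 8 trees catch fire, 7 burn out
  .FTF.
  F.F..
  .....
  F.FTF
  TF.TT
Step 3: 4 trees catch fire, 8 burn out
  ..F..
  .....
  .....
  ...F.
  F..TF

..F..
.....
.....
...F.
F..TF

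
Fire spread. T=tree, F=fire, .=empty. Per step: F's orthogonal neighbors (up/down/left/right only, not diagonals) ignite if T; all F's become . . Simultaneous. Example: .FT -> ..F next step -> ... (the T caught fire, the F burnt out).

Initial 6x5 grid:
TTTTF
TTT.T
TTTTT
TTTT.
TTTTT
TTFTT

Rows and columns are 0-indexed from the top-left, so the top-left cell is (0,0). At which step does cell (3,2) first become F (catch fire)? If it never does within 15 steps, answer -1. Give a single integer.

Step 1: cell (3,2)='T' (+5 fires, +2 burnt)
Step 2: cell (3,2)='F' (+7 fires, +5 burnt)
  -> target ignites at step 2
Step 3: cell (3,2)='.' (+8 fires, +7 burnt)
Step 4: cell (3,2)='.' (+4 fires, +8 burnt)
Step 5: cell (3,2)='.' (+2 fires, +4 burnt)
Step 6: cell (3,2)='.' (+0 fires, +2 burnt)
  fire out at step 6

2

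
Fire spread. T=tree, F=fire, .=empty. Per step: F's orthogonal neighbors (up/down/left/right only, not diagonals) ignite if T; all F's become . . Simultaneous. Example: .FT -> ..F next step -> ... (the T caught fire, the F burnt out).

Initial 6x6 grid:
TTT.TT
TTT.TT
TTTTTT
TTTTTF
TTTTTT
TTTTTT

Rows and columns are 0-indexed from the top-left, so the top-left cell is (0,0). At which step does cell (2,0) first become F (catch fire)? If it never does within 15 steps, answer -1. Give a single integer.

Step 1: cell (2,0)='T' (+3 fires, +1 burnt)
Step 2: cell (2,0)='T' (+5 fires, +3 burnt)
Step 3: cell (2,0)='T' (+6 fires, +5 burnt)
Step 4: cell (2,0)='T' (+5 fires, +6 burnt)
Step 5: cell (2,0)='T' (+5 fires, +5 burnt)
Step 6: cell (2,0)='F' (+5 fires, +5 burnt)
  -> target ignites at step 6
Step 7: cell (2,0)='.' (+3 fires, +5 burnt)
Step 8: cell (2,0)='.' (+1 fires, +3 burnt)
Step 9: cell (2,0)='.' (+0 fires, +1 burnt)
  fire out at step 9

6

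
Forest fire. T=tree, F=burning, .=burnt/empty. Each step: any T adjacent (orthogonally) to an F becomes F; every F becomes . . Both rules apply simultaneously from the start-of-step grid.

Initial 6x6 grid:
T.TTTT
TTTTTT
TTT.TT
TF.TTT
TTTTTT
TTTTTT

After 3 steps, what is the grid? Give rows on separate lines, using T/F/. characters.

Step 1: 3 trees catch fire, 1 burn out
  T.TTTT
  TTTTTT
  TFT.TT
  F..TTT
  TFTTTT
  TTTTTT
Step 2: 6 trees catch fire, 3 burn out
  T.TTTT
  TFTTTT
  F.F.TT
  ...TTT
  F.FTTT
  TFTTTT
Step 3: 5 trees catch fire, 6 burn out
  T.TTTT
  F.FTTT
  ....TT
  ...TTT
  ...FTT
  F.FTTT

T.TTTT
F.FTTT
....TT
...TTT
...FTT
F.FTTT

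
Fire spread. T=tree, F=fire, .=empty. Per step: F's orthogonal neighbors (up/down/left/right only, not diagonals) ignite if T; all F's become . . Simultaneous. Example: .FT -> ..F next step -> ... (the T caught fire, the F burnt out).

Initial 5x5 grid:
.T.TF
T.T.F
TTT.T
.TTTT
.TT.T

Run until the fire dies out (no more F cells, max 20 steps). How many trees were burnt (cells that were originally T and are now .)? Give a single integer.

Step 1: +2 fires, +2 burnt (F count now 2)
Step 2: +1 fires, +2 burnt (F count now 1)
Step 3: +2 fires, +1 burnt (F count now 2)
Step 4: +1 fires, +2 burnt (F count now 1)
Step 5: +3 fires, +1 burnt (F count now 3)
Step 6: +3 fires, +3 burnt (F count now 3)
Step 7: +1 fires, +3 burnt (F count now 1)
Step 8: +1 fires, +1 burnt (F count now 1)
Step 9: +0 fires, +1 burnt (F count now 0)
Fire out after step 9
Initially T: 15, now '.': 24
Total burnt (originally-T cells now '.'): 14

Answer: 14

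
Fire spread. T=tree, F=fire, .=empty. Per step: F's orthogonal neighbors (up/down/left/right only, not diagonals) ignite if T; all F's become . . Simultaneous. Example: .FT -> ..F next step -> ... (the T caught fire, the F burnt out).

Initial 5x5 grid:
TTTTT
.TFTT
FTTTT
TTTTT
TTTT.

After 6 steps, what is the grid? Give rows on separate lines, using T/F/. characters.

Step 1: 6 trees catch fire, 2 burn out
  TTFTT
  .F.FT
  .FFTT
  FTTTT
  TTTT.
Step 2: 7 trees catch fire, 6 burn out
  TF.FT
  ....F
  ...FT
  .FFTT
  FTTT.
Step 3: 6 trees catch fire, 7 burn out
  F...F
  .....
  ....F
  ...FT
  .FFT.
Step 4: 2 trees catch fire, 6 burn out
  .....
  .....
  .....
  ....F
  ...F.
Step 5: 0 trees catch fire, 2 burn out
  .....
  .....
  .....
  .....
  .....
Step 6: 0 trees catch fire, 0 burn out
  .....
  .....
  .....
  .....
  .....

.....
.....
.....
.....
.....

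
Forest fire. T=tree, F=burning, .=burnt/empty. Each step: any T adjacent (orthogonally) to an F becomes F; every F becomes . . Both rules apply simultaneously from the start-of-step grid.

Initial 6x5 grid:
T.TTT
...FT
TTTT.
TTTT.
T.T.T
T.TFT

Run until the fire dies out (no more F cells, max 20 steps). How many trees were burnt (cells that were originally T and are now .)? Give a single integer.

Step 1: +5 fires, +2 burnt (F count now 5)
Step 2: +6 fires, +5 burnt (F count now 6)
Step 3: +2 fires, +6 burnt (F count now 2)
Step 4: +2 fires, +2 burnt (F count now 2)
Step 5: +1 fires, +2 burnt (F count now 1)
Step 6: +1 fires, +1 burnt (F count now 1)
Step 7: +1 fires, +1 burnt (F count now 1)
Step 8: +0 fires, +1 burnt (F count now 0)
Fire out after step 8
Initially T: 19, now '.': 29
Total burnt (originally-T cells now '.'): 18

Answer: 18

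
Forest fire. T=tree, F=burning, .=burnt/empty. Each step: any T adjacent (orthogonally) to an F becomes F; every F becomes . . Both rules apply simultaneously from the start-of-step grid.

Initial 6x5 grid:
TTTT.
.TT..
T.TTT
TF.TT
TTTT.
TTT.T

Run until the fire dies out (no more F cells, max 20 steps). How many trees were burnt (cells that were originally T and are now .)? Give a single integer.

Step 1: +2 fires, +1 burnt (F count now 2)
Step 2: +4 fires, +2 burnt (F count now 4)
Step 3: +3 fires, +4 burnt (F count now 3)
Step 4: +1 fires, +3 burnt (F count now 1)
Step 5: +2 fires, +1 burnt (F count now 2)
Step 6: +2 fires, +2 burnt (F count now 2)
Step 7: +1 fires, +2 burnt (F count now 1)
Step 8: +2 fires, +1 burnt (F count now 2)
Step 9: +2 fires, +2 burnt (F count now 2)
Step 10: +1 fires, +2 burnt (F count now 1)
Step 11: +0 fires, +1 burnt (F count now 0)
Fire out after step 11
Initially T: 21, now '.': 29
Total burnt (originally-T cells now '.'): 20

Answer: 20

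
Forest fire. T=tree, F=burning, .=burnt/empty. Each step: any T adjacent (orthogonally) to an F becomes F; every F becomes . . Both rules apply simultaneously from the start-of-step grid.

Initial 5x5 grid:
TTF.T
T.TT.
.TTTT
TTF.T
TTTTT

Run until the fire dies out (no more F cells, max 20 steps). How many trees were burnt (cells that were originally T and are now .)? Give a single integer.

Step 1: +5 fires, +2 burnt (F count now 5)
Step 2: +7 fires, +5 burnt (F count now 7)
Step 3: +4 fires, +7 burnt (F count now 4)
Step 4: +1 fires, +4 burnt (F count now 1)
Step 5: +0 fires, +1 burnt (F count now 0)
Fire out after step 5
Initially T: 18, now '.': 24
Total burnt (originally-T cells now '.'): 17

Answer: 17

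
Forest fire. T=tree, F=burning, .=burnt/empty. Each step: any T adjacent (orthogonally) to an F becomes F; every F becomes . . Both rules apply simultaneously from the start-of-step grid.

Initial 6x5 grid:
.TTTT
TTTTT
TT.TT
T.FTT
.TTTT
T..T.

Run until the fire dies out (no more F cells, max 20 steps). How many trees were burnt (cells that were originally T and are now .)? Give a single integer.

Answer: 21

Derivation:
Step 1: +2 fires, +1 burnt (F count now 2)
Step 2: +4 fires, +2 burnt (F count now 4)
Step 3: +4 fires, +4 burnt (F count now 4)
Step 4: +3 fires, +4 burnt (F count now 3)
Step 5: +3 fires, +3 burnt (F count now 3)
Step 6: +3 fires, +3 burnt (F count now 3)
Step 7: +1 fires, +3 burnt (F count now 1)
Step 8: +1 fires, +1 burnt (F count now 1)
Step 9: +0 fires, +1 burnt (F count now 0)
Fire out after step 9
Initially T: 22, now '.': 29
Total burnt (originally-T cells now '.'): 21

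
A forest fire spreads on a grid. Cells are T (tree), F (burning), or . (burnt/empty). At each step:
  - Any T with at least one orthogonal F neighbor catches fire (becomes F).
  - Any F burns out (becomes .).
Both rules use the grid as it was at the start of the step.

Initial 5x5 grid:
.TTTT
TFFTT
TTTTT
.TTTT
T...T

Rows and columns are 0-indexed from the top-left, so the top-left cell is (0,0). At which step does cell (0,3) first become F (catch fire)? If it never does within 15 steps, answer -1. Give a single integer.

Step 1: cell (0,3)='T' (+6 fires, +2 burnt)
Step 2: cell (0,3)='F' (+6 fires, +6 burnt)
  -> target ignites at step 2
Step 3: cell (0,3)='.' (+3 fires, +6 burnt)
Step 4: cell (0,3)='.' (+1 fires, +3 burnt)
Step 5: cell (0,3)='.' (+1 fires, +1 burnt)
Step 6: cell (0,3)='.' (+0 fires, +1 burnt)
  fire out at step 6

2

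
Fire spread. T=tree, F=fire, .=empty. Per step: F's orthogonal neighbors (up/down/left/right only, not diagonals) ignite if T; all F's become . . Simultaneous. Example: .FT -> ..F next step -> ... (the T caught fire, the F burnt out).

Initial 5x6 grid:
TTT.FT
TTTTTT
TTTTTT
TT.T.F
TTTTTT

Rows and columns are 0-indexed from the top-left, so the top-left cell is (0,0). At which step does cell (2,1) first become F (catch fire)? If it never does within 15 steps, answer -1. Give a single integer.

Step 1: cell (2,1)='T' (+4 fires, +2 burnt)
Step 2: cell (2,1)='T' (+4 fires, +4 burnt)
Step 3: cell (2,1)='T' (+3 fires, +4 burnt)
Step 4: cell (2,1)='T' (+5 fires, +3 burnt)
Step 5: cell (2,1)='F' (+4 fires, +5 burnt)
  -> target ignites at step 5
Step 6: cell (2,1)='.' (+4 fires, +4 burnt)
Step 7: cell (2,1)='.' (+1 fires, +4 burnt)
Step 8: cell (2,1)='.' (+0 fires, +1 burnt)
  fire out at step 8

5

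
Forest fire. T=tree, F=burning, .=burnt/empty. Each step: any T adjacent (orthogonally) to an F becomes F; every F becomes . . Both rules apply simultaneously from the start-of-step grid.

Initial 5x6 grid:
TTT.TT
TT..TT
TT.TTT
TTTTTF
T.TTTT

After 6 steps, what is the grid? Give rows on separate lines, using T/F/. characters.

Step 1: 3 trees catch fire, 1 burn out
  TTT.TT
  TT..TT
  TT.TTF
  TTTTF.
  T.TTTF
Step 2: 4 trees catch fire, 3 burn out
  TTT.TT
  TT..TF
  TT.TF.
  TTTF..
  T.TTF.
Step 3: 5 trees catch fire, 4 burn out
  TTT.TF
  TT..F.
  TT.F..
  TTF...
  T.TF..
Step 4: 3 trees catch fire, 5 burn out
  TTT.F.
  TT....
  TT....
  TF....
  T.F...
Step 5: 2 trees catch fire, 3 burn out
  TTT...
  TT....
  TF....
  F.....
  T.....
Step 6: 3 trees catch fire, 2 burn out
  TTT...
  TF....
  F.....
  ......
  F.....

TTT...
TF....
F.....
......
F.....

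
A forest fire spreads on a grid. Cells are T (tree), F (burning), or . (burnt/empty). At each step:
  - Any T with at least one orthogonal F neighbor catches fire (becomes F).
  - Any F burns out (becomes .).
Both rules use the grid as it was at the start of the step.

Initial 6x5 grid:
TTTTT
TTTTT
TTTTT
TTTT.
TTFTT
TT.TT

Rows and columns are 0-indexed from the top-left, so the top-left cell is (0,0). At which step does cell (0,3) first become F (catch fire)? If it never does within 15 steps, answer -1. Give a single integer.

Step 1: cell (0,3)='T' (+3 fires, +1 burnt)
Step 2: cell (0,3)='T' (+7 fires, +3 burnt)
Step 3: cell (0,3)='T' (+6 fires, +7 burnt)
Step 4: cell (0,3)='T' (+5 fires, +6 burnt)
Step 5: cell (0,3)='F' (+4 fires, +5 burnt)
  -> target ignites at step 5
Step 6: cell (0,3)='.' (+2 fires, +4 burnt)
Step 7: cell (0,3)='.' (+0 fires, +2 burnt)
  fire out at step 7

5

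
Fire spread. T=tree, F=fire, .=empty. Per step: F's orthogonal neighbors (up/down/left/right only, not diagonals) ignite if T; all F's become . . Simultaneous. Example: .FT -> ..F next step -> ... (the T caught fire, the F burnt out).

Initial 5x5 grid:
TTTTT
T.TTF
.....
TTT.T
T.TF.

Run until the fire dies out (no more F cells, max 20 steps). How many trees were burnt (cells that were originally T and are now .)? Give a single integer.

Step 1: +3 fires, +2 burnt (F count now 3)
Step 2: +3 fires, +3 burnt (F count now 3)
Step 3: +2 fires, +3 burnt (F count now 2)
Step 4: +2 fires, +2 burnt (F count now 2)
Step 5: +2 fires, +2 burnt (F count now 2)
Step 6: +1 fires, +2 burnt (F count now 1)
Step 7: +0 fires, +1 burnt (F count now 0)
Fire out after step 7
Initially T: 14, now '.': 24
Total burnt (originally-T cells now '.'): 13

Answer: 13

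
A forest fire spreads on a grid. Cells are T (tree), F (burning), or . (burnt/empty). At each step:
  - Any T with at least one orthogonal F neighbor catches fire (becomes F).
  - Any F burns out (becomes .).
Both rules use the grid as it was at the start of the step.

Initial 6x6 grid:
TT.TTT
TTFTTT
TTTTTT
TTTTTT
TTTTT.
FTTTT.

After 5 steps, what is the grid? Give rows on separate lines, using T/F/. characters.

Step 1: 5 trees catch fire, 2 burn out
  TT.TTT
  TF.FTT
  TTFTTT
  TTTTTT
  FTTTT.
  .FTTT.
Step 2: 10 trees catch fire, 5 burn out
  TF.FTT
  F...FT
  TF.FTT
  FTFTTT
  .FTTT.
  ..FTT.
Step 3: 9 trees catch fire, 10 burn out
  F...FT
  .....F
  F...FT
  .F.FTT
  ..FTT.
  ...FT.
Step 4: 5 trees catch fire, 9 burn out
  .....F
  ......
  .....F
  ....FT
  ...FT.
  ....F.
Step 5: 2 trees catch fire, 5 burn out
  ......
  ......
  ......
  .....F
  ....F.
  ......

......
......
......
.....F
....F.
......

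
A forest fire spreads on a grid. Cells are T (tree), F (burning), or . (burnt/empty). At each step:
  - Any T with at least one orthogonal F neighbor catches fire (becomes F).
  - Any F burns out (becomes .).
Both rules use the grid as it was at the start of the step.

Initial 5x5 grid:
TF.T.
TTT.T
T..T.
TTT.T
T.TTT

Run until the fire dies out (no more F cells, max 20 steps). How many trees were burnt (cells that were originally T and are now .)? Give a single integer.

Step 1: +2 fires, +1 burnt (F count now 2)
Step 2: +2 fires, +2 burnt (F count now 2)
Step 3: +1 fires, +2 burnt (F count now 1)
Step 4: +1 fires, +1 burnt (F count now 1)
Step 5: +2 fires, +1 burnt (F count now 2)
Step 6: +1 fires, +2 burnt (F count now 1)
Step 7: +1 fires, +1 burnt (F count now 1)
Step 8: +1 fires, +1 burnt (F count now 1)
Step 9: +1 fires, +1 burnt (F count now 1)
Step 10: +1 fires, +1 burnt (F count now 1)
Step 11: +0 fires, +1 burnt (F count now 0)
Fire out after step 11
Initially T: 16, now '.': 22
Total burnt (originally-T cells now '.'): 13

Answer: 13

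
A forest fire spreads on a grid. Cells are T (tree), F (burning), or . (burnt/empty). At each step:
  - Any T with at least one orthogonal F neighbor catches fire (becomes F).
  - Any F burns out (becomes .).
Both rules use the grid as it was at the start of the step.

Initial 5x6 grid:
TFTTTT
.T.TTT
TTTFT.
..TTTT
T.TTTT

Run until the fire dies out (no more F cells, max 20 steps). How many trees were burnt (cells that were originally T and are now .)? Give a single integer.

Step 1: +7 fires, +2 burnt (F count now 7)
Step 2: +6 fires, +7 burnt (F count now 6)
Step 3: +6 fires, +6 burnt (F count now 6)
Step 4: +2 fires, +6 burnt (F count now 2)
Step 5: +0 fires, +2 burnt (F count now 0)
Fire out after step 5
Initially T: 22, now '.': 29
Total burnt (originally-T cells now '.'): 21

Answer: 21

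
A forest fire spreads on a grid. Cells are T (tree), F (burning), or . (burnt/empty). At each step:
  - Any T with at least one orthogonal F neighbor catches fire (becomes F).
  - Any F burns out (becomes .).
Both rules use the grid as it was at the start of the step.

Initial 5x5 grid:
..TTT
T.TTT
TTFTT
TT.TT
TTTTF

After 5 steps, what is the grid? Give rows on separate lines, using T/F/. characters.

Step 1: 5 trees catch fire, 2 burn out
  ..TTT
  T.FTT
  TF.FT
  TT.TF
  TTTF.
Step 2: 7 trees catch fire, 5 burn out
  ..FTT
  T..FT
  F...F
  TF.F.
  TTF..
Step 3: 5 trees catch fire, 7 burn out
  ...FT
  F...F
  .....
  F....
  TF...
Step 4: 2 trees catch fire, 5 burn out
  ....F
  .....
  .....
  .....
  F....
Step 5: 0 trees catch fire, 2 burn out
  .....
  .....
  .....
  .....
  .....

.....
.....
.....
.....
.....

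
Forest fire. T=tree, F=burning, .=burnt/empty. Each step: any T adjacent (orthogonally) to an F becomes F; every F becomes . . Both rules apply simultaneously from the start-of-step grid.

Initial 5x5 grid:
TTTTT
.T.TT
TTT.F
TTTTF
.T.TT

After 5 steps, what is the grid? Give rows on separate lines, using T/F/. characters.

Step 1: 3 trees catch fire, 2 burn out
  TTTTT
  .T.TF
  TTT..
  TTTF.
  .T.TF
Step 2: 4 trees catch fire, 3 burn out
  TTTTF
  .T.F.
  TTT..
  TTF..
  .T.F.
Step 3: 3 trees catch fire, 4 burn out
  TTTF.
  .T...
  TTF..
  TF...
  .T...
Step 4: 4 trees catch fire, 3 burn out
  TTF..
  .T...
  TF...
  F....
  .F...
Step 5: 3 trees catch fire, 4 burn out
  TF...
  .F...
  F....
  .....
  .....

TF...
.F...
F....
.....
.....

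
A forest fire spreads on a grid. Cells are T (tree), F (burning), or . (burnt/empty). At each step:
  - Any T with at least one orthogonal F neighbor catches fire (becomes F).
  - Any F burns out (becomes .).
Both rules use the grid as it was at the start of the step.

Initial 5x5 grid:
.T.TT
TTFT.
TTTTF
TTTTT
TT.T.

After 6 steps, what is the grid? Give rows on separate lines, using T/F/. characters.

Step 1: 5 trees catch fire, 2 burn out
  .T.TT
  TF.F.
  TTFF.
  TTTTF
  TT.T.
Step 2: 6 trees catch fire, 5 burn out
  .F.FT
  F....
  TF...
  TTFF.
  TT.T.
Step 3: 4 trees catch fire, 6 burn out
  ....F
  .....
  F....
  TF...
  TT.F.
Step 4: 2 trees catch fire, 4 burn out
  .....
  .....
  .....
  F....
  TF...
Step 5: 1 trees catch fire, 2 burn out
  .....
  .....
  .....
  .....
  F....
Step 6: 0 trees catch fire, 1 burn out
  .....
  .....
  .....
  .....
  .....

.....
.....
.....
.....
.....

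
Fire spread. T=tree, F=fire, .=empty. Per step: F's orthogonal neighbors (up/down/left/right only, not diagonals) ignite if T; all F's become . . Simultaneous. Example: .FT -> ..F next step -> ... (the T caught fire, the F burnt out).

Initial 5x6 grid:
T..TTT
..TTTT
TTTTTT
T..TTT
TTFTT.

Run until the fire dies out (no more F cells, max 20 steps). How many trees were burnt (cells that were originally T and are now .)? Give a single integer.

Step 1: +2 fires, +1 burnt (F count now 2)
Step 2: +3 fires, +2 burnt (F count now 3)
Step 3: +3 fires, +3 burnt (F count now 3)
Step 4: +5 fires, +3 burnt (F count now 5)
Step 5: +5 fires, +5 burnt (F count now 5)
Step 6: +2 fires, +5 burnt (F count now 2)
Step 7: +1 fires, +2 burnt (F count now 1)
Step 8: +0 fires, +1 burnt (F count now 0)
Fire out after step 8
Initially T: 22, now '.': 29
Total burnt (originally-T cells now '.'): 21

Answer: 21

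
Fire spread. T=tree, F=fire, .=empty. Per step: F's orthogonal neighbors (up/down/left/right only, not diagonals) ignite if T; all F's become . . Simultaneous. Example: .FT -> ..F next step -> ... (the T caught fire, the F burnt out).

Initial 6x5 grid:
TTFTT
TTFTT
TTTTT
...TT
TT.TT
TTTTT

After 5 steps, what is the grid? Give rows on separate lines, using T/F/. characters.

Step 1: 5 trees catch fire, 2 burn out
  TF.FT
  TF.FT
  TTFTT
  ...TT
  TT.TT
  TTTTT
Step 2: 6 trees catch fire, 5 burn out
  F...F
  F...F
  TF.FT
  ...TT
  TT.TT
  TTTTT
Step 3: 3 trees catch fire, 6 burn out
  .....
  .....
  F...F
  ...FT
  TT.TT
  TTTTT
Step 4: 2 trees catch fire, 3 burn out
  .....
  .....
  .....
  ....F
  TT.FT
  TTTTT
Step 5: 2 trees catch fire, 2 burn out
  .....
  .....
  .....
  .....
  TT..F
  TTTFT

.....
.....
.....
.....
TT..F
TTTFT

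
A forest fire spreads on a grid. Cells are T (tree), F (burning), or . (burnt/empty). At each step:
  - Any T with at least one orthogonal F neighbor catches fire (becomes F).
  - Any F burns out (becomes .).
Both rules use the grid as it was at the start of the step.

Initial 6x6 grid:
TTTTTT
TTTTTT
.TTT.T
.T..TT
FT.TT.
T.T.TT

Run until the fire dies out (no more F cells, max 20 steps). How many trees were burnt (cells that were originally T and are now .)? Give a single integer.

Step 1: +2 fires, +1 burnt (F count now 2)
Step 2: +1 fires, +2 burnt (F count now 1)
Step 3: +1 fires, +1 burnt (F count now 1)
Step 4: +2 fires, +1 burnt (F count now 2)
Step 5: +4 fires, +2 burnt (F count now 4)
Step 6: +3 fires, +4 burnt (F count now 3)
Step 7: +2 fires, +3 burnt (F count now 2)
Step 8: +2 fires, +2 burnt (F count now 2)
Step 9: +2 fires, +2 burnt (F count now 2)
Step 10: +1 fires, +2 burnt (F count now 1)
Step 11: +1 fires, +1 burnt (F count now 1)
Step 12: +1 fires, +1 burnt (F count now 1)
Step 13: +2 fires, +1 burnt (F count now 2)
Step 14: +1 fires, +2 burnt (F count now 1)
Step 15: +0 fires, +1 burnt (F count now 0)
Fire out after step 15
Initially T: 26, now '.': 35
Total burnt (originally-T cells now '.'): 25

Answer: 25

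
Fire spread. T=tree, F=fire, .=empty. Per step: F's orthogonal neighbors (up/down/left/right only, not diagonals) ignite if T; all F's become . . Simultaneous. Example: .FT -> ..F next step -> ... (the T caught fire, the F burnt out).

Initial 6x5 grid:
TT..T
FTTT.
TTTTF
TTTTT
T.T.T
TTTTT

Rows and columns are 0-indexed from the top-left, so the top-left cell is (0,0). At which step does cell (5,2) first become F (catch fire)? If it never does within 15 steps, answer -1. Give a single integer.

Step 1: cell (5,2)='T' (+5 fires, +2 burnt)
Step 2: cell (5,2)='T' (+8 fires, +5 burnt)
Step 3: cell (5,2)='T' (+4 fires, +8 burnt)
Step 4: cell (5,2)='T' (+3 fires, +4 burnt)
Step 5: cell (5,2)='F' (+2 fires, +3 burnt)
  -> target ignites at step 5
Step 6: cell (5,2)='.' (+0 fires, +2 burnt)
  fire out at step 6

5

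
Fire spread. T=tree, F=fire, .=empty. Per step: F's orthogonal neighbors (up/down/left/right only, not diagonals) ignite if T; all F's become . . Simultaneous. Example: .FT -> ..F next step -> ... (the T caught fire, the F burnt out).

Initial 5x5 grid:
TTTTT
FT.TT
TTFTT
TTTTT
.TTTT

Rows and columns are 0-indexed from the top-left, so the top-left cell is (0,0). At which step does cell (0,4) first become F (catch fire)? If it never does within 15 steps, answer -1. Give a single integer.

Step 1: cell (0,4)='T' (+6 fires, +2 burnt)
Step 2: cell (0,4)='T' (+7 fires, +6 burnt)
Step 3: cell (0,4)='T' (+6 fires, +7 burnt)
Step 4: cell (0,4)='F' (+2 fires, +6 burnt)
  -> target ignites at step 4
Step 5: cell (0,4)='.' (+0 fires, +2 burnt)
  fire out at step 5

4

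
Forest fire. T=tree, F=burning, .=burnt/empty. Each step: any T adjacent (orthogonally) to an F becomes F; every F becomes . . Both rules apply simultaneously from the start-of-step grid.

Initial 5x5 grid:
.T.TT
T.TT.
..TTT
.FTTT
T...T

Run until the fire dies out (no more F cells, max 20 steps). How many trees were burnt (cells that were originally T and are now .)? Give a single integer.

Answer: 11

Derivation:
Step 1: +1 fires, +1 burnt (F count now 1)
Step 2: +2 fires, +1 burnt (F count now 2)
Step 3: +3 fires, +2 burnt (F count now 3)
Step 4: +3 fires, +3 burnt (F count now 3)
Step 5: +1 fires, +3 burnt (F count now 1)
Step 6: +1 fires, +1 burnt (F count now 1)
Step 7: +0 fires, +1 burnt (F count now 0)
Fire out after step 7
Initially T: 14, now '.': 22
Total burnt (originally-T cells now '.'): 11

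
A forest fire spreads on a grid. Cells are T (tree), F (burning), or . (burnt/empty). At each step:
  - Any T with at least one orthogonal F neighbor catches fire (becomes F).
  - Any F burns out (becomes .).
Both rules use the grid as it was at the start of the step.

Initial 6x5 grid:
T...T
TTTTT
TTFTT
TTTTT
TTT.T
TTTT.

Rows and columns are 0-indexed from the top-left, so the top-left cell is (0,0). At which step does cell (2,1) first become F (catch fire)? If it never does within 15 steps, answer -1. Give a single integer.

Step 1: cell (2,1)='F' (+4 fires, +1 burnt)
  -> target ignites at step 1
Step 2: cell (2,1)='.' (+7 fires, +4 burnt)
Step 3: cell (2,1)='.' (+6 fires, +7 burnt)
Step 4: cell (2,1)='.' (+6 fires, +6 burnt)
Step 5: cell (2,1)='.' (+1 fires, +6 burnt)
Step 6: cell (2,1)='.' (+0 fires, +1 burnt)
  fire out at step 6

1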